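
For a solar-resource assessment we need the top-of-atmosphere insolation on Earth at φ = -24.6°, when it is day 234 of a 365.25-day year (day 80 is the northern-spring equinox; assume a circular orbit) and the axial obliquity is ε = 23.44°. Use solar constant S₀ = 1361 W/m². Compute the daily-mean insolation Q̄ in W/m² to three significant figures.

Q̄ ≈ 335 W/m²

Solar longitude: λ_s = 360° × (234 − 80)/365.25 = 151.786°.
sin δ = sin 23.44° × sin 151.786° = 0.18806, so δ = +10.839°.
cos H₀ = −tan(-24.6°) tan(+10.839°) = 0.0877, H₀ = 1.4830 rad.
Bracket: H₀ sin φ sin δ + cos φ cos δ sin H₀ = 1.4830×-0.41628×0.18806 + 0.90924×0.98216×0.99615 = -0.116098 + 0.889581 = 0.773483.
Q̄ = (S₀/π) × [bracket] = (1361/π) × 0.773483 = 335.1 W/m².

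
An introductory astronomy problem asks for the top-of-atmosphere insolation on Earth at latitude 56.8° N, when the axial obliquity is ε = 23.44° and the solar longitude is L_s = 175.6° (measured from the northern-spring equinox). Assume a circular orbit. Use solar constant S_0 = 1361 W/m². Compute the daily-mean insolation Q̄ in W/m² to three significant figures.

Solar declination: sin δ = sin ε · sin L_s = sin 23.44° × sin 175.6° = 0.03052, so δ = +1.749°.
cos h₀ = −tan(+56.8°) tan(+1.749°) = -0.0467, h₀ = 1.6175 rad.
Bracket: h₀ sin ϕ sin δ + cos ϕ cos δ sin h₀ = 1.6175×0.83676×0.03052 + 0.54756×0.99953×0.99891 = 0.041308 + 0.546706 = 0.588014.
Q̄ = (S_0/π) × [bracket] = (1361/π) × 0.588014 = 254.7 W/m².

Q̄ ≈ 255 W/m²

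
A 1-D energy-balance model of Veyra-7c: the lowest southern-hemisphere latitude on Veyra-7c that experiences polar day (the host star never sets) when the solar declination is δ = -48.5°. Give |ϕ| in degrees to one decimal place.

|ϕ| = 41.5°

Polar day requires cos h₀ = −tan ϕ tan δ ≤ −1, i.e. tan ϕ tan δ ≥ 1.
The boundary is |tan ϕ| · |tan δ| = 1, so |ϕ| = 90° − |δ| = 90° − 48.5° = 41.5° in the southern hemisphere.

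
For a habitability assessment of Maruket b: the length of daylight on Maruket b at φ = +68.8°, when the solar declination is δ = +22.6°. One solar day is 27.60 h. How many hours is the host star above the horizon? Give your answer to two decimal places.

27.60 h

Sunrise equation: cos H₀ = −tan φ · tan δ = -1.0732 ≤ −1, so the host star never sets (polar day) and H₀ = π.
Daylight = 2H₀/(2π) × 27.60 h = (3.1416/π) × 27.60 = 27.60 h.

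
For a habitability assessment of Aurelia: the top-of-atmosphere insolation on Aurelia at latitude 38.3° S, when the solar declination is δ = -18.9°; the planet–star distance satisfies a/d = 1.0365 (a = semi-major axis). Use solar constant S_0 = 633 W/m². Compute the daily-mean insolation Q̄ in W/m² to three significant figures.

Q̄ ≈ 235 W/m²

cos h₀ = −tan(-38.3°) tan(-18.900°) = -0.2704, h₀ = 1.8446 rad.
Bracket: h₀ sin ϕ sin δ + cos ϕ cos δ sin h₀ = 1.8446×-0.61978×-0.32392 + 0.78478×0.94609×0.96275 = 0.370320 + 0.714815 = 1.085135.
Inverse-square distance factor (a/d)² = 1.0365² = 1.074332.
Q̄ = (S_0/π) × 1.074332 × [bracket] = (633/π) × 1.074332 × 1.085135 = 234.9 W/m².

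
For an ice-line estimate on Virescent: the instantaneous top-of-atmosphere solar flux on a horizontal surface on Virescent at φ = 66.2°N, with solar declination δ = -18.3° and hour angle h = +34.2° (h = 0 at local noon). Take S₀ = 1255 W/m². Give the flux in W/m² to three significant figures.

37.1 W/m²

cos θ_z = sin φ sin δ + cos φ cos δ cos h = -0.287290 + 0.316884 = 0.029594.
Flux = S₀ · cos θ_z = 1255 × 0.029594 = 37.14 W/m².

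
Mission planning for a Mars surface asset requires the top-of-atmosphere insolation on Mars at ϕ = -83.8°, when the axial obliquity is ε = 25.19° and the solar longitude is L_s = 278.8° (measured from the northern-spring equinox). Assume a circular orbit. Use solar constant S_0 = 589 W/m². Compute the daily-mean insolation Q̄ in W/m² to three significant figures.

Q̄ ≈ 246 W/m²

Solar declination: sin δ = sin ε · sin L_s = sin 25.19° × sin 278.8° = -0.42061, so δ = -24.873°.
cos h₀ = −tan(-83.8°) tan(-24.873°) = -4.2677 ≤ −1 ⇒ polar day, h₀ = π.
Bracket: h₀ sin ϕ sin δ + cos ϕ cos δ sin h₀ = 3.1416×-0.99415×-0.42061 + 0.10800×0.90724×0.00000 = 1.313658 + 0.000000 = 1.313658.
Q̄ = (S_0/π) × [bracket] = (589/π) × 1.313658 = 246.3 W/m².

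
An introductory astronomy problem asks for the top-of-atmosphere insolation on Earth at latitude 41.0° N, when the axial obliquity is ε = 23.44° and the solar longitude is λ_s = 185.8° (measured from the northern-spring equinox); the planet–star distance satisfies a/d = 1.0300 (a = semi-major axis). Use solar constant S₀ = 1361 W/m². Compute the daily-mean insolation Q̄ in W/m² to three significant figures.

Solar declination: sin δ = sin ε · sin λ_s = sin 23.44° × sin 185.8° = -0.04020, so δ = -2.304°.
cos H₀ = −tan(+41.0°) tan(-2.304°) = 0.0350, H₀ = 1.5358 rad.
Bracket: H₀ sin φ sin δ + cos φ cos δ sin H₀ = 1.5358×0.65606×-0.04020 + 0.75471×0.99919×0.99939 = -0.040505 + 0.753639 = 0.713134.
Inverse-square distance factor (a/d)² = 1.0300² = 1.060900.
Q̄ = (S₀/π) × 1.060900 × [bracket] = (1361/π) × 1.060900 × 0.713134 = 327.8 W/m².

Q̄ ≈ 328 W/m²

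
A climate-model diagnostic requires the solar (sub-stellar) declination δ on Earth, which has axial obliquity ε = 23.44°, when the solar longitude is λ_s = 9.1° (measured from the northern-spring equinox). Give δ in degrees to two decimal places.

sin δ = sin ε · sin λ_s = sin 23.44° × sin 9.1° = 0.062913.
δ = arcsin(0.062913) = +3.61°.

δ = +3.61°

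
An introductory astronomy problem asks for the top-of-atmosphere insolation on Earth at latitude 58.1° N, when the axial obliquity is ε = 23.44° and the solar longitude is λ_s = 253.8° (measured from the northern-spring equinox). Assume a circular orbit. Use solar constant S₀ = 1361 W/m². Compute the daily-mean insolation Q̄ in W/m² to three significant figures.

Q̄ ≈ 39.5 W/m²

Solar declination: sin δ = sin ε · sin λ_s = sin 23.44° × sin 253.8° = -0.38199, so δ = -22.457°.
cos H₀ = −tan(+58.1°) tan(-22.457°) = 0.6641, H₀ = 0.8446 rad.
Bracket: H₀ sin φ sin δ + cos φ cos δ sin H₀ = 0.8446×0.84897×-0.38199 + 0.52844×0.92416×0.74768 = -0.273902 + 0.365139 = 0.091237.
Q̄ = (S₀/π) × [bracket] = (1361/π) × 0.091237 = 39.53 W/m².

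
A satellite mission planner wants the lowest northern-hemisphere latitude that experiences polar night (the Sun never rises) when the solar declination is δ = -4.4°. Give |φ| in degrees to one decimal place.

Polar night requires cos H₀ = −tan φ tan δ ≥ 1, i.e. tan φ tan δ ≤ −1.
The boundary is |tan φ| · |tan δ| = 1, so |φ| = 90° − |δ| = 90° − 4.4° = 85.6° in the northern hemisphere.

|φ| = 85.6°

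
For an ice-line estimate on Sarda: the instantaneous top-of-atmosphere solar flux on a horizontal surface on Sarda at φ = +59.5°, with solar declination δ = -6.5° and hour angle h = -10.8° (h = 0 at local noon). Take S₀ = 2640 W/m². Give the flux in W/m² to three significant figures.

1.05e+03 W/m²

cos θ_z = sin φ sin δ + cos φ cos δ cos h = -0.097539 + 0.495344 = 0.397805.
Flux = S₀ · cos θ_z = 2640 × 0.397805 = 1050 W/m².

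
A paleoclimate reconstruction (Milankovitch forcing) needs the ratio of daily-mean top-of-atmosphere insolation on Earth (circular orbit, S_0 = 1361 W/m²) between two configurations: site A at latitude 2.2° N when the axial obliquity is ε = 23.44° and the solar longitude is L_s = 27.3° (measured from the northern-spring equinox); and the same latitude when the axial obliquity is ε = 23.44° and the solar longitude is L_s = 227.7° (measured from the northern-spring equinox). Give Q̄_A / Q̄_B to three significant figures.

— Configuration A (ϕ=+2.2°):
Solar declination: sin δ = sin ε · sin L_s = sin 23.44° × sin 27.3° = 0.18245, so δ = +10.512°.
cos h₀ = −tan(+2.2°) tan(+10.512°) = -0.0071, h₀ = 1.5779 rad.
Bracket: h₀ sin ϕ sin δ + cos ϕ cos δ sin h₀ = 1.5779×0.03839×0.18245 + 0.99926×0.98322×0.99997 = 0.011052 + 0.982463 = 0.993515.
Q̄ = (S_0/π) × [bracket] = (1361/π) × 0.993515 = 430.41 W/m².
— Configuration B (ϕ=+2.2°):
Solar declination: sin δ = sin ε · sin L_s = sin 23.44° × sin 227.7° = -0.29422, so δ = -17.111°.
cos h₀ = −tan(+2.2°) tan(-17.111°) = 0.0118, h₀ = 1.5590 rad.
Bracket: h₀ sin ϕ sin δ + cos ϕ cos δ sin h₀ = 1.5590×0.03839×-0.29422 + 0.99926×0.95574×0.99993 = -0.017609 + 0.954966 = 0.937357.
Q̄ = (S_0/π) × [bracket] = (1361/π) × 0.937357 = 406.08 W/m².
Ratio Q̄_A / Q̄_B = 430.41 / 406.08 = 1.060.

Q̄_A / Q̄_B ≈ 1.06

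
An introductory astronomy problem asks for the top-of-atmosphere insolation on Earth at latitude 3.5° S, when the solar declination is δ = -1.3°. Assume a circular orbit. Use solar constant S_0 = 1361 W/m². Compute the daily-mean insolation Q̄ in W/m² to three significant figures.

Q̄ ≈ 433 W/m²

cos h₀ = −tan(-3.5°) tan(-1.300°) = -0.0014, h₀ = 1.5722 rad.
Bracket: h₀ sin ϕ sin δ + cos ϕ cos δ sin h₀ = 1.5722×-0.06105×-0.02269 + 0.99813×0.99974×1.00000 = 0.002178 + 0.997870 = 1.000048.
Q̄ = (S_0/π) × [bracket] = (1361/π) × 1.000048 = 433.2 W/m².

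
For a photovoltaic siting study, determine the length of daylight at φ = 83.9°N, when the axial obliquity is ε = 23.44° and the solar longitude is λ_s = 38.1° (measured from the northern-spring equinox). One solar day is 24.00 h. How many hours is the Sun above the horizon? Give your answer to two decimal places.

24.00 h

Solar declination: sin δ = sin ε · sin λ_s = sin 23.44° × sin 38.1° = 0.24545, so δ = +14.208°.
Sunrise equation: cos H₀ = −tan φ · tan δ = -2.3692 ≤ −1, so the Sun never sets (polar day) and H₀ = π.
Daylight = 2H₀/(2π) × 24.00 h = (3.1416/π) × 24.00 = 24.00 h.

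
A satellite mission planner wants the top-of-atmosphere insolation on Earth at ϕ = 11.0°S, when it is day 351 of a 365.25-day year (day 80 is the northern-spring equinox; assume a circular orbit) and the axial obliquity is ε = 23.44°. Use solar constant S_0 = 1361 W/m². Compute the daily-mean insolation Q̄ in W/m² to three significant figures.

Solar longitude: L_s = 360° × (351 − 80)/365.25 = 267.105°.
sin δ = sin 23.44° × sin 267.105° = -0.39728, so δ = -23.408°.
cos h₀ = −tan(-11.0°) tan(-23.408°) = -0.0841, h₀ = 1.6550 rad.
Bracket: h₀ sin ϕ sin δ + cos ϕ cos δ sin h₀ = 1.6550×-0.19081×-0.39728 + 0.98163×0.91770×0.99645 = 0.125457 + 0.897644 = 1.023101.
Q̄ = (S_0/π) × [bracket] = (1361/π) × 1.023101 = 443.2 W/m².

Q̄ ≈ 443 W/m²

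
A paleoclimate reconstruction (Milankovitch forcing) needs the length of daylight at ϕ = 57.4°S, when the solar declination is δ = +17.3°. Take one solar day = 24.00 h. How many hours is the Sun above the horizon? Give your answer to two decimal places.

cos h₀ = −tan ϕ · tan δ = −tan(-57.4°) × tan(+17.300°) = 0.4870, so h₀ = 1.0621 rad = 60.85°.
Daylight = 2h₀/(2π) × 24.00 h = (1.0621/π) × 24.00 = 8.11 h.

8.11 h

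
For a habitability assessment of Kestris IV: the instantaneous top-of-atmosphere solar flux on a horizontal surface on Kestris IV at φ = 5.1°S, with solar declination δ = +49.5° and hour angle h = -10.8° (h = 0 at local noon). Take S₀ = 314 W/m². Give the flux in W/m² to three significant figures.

178 W/m²

cos θ_z = sin φ sin δ + cos φ cos δ cos h = -0.067596 + 0.635419 = 0.567823.
Flux = S₀ · cos θ_z = 314 × 0.567823 = 178.3 W/m².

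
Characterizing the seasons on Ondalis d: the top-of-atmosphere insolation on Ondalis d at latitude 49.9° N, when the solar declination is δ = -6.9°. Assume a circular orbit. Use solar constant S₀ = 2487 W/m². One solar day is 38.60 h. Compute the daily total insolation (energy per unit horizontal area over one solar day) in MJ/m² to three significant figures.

cos H₀ = −tan(+49.9°) tan(-6.900°) = 0.1437, H₀ = 1.4266 rad.
Bracket: H₀ sin φ sin δ + cos φ cos δ sin H₀ = 1.4266×0.76492×-0.12014 + 0.64412×0.99276×0.98962 = -0.131101 + 0.632819 = 0.501718.
Q̄ = (S₀/π) × [bracket] = (2487/π) × 0.501718 = 397.18 W/m².
Daily total = Q̄ × 38.60 h × 3600 s/h = 397.18 × 38.60 × 3600 / 10⁶ = 55.19 MJ/m².

55.2 MJ/m²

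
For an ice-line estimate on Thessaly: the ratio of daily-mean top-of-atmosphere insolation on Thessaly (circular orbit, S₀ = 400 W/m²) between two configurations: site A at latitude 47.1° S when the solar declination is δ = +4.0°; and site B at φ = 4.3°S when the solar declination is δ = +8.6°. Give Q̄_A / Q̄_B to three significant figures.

Q̄_A / Q̄_B ≈ 0.620

— Configuration A (φ=-47.1°):
cos H₀ = −tan(-47.1°) tan(+4.000°) = 0.0753, H₀ = 1.4955 rad.
Bracket: H₀ sin φ sin δ + cos φ cos δ sin H₀ = 1.4955×-0.73254×0.06976 + 0.68072×0.99756×0.99716 = -0.076423 + 0.677131 = 0.600708.
Q̄ = (S₀/π) × [bracket] = (400/π) × 0.600708 = 76.485 W/m².
— Configuration B (φ=-4.3°):
cos H₀ = −tan(-4.3°) tan(+8.600°) = 0.0114, H₀ = 1.5594 rad.
Bracket: H₀ sin φ sin δ + cos φ cos δ sin H₀ = 1.5594×-0.07498×0.14954 + 0.99719×0.98876×0.99994 = -0.017485 + 0.985922 = 0.968437.
Q̄ = (S₀/π) × [bracket] = (400/π) × 0.968437 = 123.31 W/m².
Ratio Q̄_A / Q̄_B = 76.485 / 123.31 = 0.6203.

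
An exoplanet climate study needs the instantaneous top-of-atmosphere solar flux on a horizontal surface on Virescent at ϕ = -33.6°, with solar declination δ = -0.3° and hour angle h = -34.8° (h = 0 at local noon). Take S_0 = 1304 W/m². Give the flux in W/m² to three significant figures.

cos θ_z = sin ϕ sin δ + cos ϕ cos δ cos h = 0.002898 + 0.683943 = 0.686841.
Flux = S_0 · cos θ_z = 1304 × 0.686841 = 895.6 W/m².

896 W/m²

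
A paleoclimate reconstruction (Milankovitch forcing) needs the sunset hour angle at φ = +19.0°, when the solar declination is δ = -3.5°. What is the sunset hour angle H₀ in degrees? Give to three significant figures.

H₀ = 88.8°

cos H₀ = −tan φ · tan δ = −tan(+19.0°) × tan(-3.500°) = 0.0211, so H₀ = 1.5497 rad = 88.79°.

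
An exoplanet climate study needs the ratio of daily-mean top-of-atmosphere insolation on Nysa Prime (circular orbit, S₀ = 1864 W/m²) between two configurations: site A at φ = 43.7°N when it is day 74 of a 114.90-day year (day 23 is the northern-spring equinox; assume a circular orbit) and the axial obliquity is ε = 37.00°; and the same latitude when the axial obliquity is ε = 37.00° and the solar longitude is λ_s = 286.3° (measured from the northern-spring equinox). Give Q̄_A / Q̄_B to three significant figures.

— Configuration A (φ=+43.7°):
Solar longitude: λ_s = 360° × (74 − 23)/114.90 = 159.791°.
sin δ = sin 37.00° × sin 159.791° = 0.20789, so δ = +11.999°.
cos H₀ = −tan(+43.7°) tan(+11.999°) = -0.2031, H₀ = 1.7753 rad.
Bracket: H₀ sin φ sin δ + cos φ cos δ sin H₀ = 1.7753×0.69088×0.20789 + 0.72297×0.97815×0.97916 = 0.254981 + 0.692436 = 0.947417.
Q̄ = (S₀/π) × [bracket] = (1864/π) × 0.947417 = 562.13 W/m².
— Configuration B (φ=+43.7°):
Solar declination: sin δ = sin ε · sin λ_s = sin 37.00° × sin 286.3° = -0.57763, so δ = -35.284°.
cos H₀ = −tan(+43.7°) tan(-35.284°) = 0.6762, H₀ = 0.8282 rad.
Bracket: H₀ sin φ sin δ + cos φ cos δ sin H₀ = 0.8282×0.69088×-0.57763 + 0.72297×0.81630×0.73671 = -0.330512 + 0.434777 = 0.104265.
Q̄ = (S₀/π) × [bracket] = (1864/π) × 0.104265 = 61.864 W/m².
Ratio Q̄_A / Q̄_B = 562.13 / 61.864 = 9.087.

Q̄_A / Q̄_B ≈ 9.09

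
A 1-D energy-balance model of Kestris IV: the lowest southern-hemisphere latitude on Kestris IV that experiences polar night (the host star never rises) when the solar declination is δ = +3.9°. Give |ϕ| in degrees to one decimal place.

|ϕ| = 86.1°

Polar night requires cos h₀ = −tan ϕ tan δ ≥ 1, i.e. tan ϕ tan δ ≤ −1.
The boundary is |tan ϕ| · |tan δ| = 1, so |ϕ| = 90° − |δ| = 90° − 3.9° = 86.1° in the southern hemisphere.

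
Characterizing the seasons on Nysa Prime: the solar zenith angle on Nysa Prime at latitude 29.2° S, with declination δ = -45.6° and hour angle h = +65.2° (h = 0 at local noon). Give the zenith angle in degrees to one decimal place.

θ_z = 52.8°

cos θ_z = sin φ sin δ + cos φ cos δ cos h = 0.348562 + 0.256181 = 0.604743.
θ_z = arccos(0.604743) = 52.8°.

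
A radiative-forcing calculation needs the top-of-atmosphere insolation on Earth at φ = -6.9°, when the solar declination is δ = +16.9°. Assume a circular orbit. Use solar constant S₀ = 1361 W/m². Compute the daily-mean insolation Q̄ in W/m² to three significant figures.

cos H₀ = −tan(-6.9°) tan(+16.900°) = 0.0368, H₀ = 1.5340 rad.
Bracket: H₀ sin φ sin δ + cos φ cos δ sin H₀ = 1.5340×-0.12014×0.29070 + 0.99276×0.95681×0.99932 = -0.053574 + 0.949237 = 0.895663.
Q̄ = (S₀/π) × [bracket] = (1361/π) × 0.895663 = 388.0 W/m².

Q̄ ≈ 388 W/m²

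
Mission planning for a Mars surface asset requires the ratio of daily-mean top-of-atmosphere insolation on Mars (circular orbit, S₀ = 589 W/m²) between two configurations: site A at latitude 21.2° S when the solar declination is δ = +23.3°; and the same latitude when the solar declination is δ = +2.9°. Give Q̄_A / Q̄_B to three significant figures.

— Configuration A (φ=-21.2°):
cos H₀ = −tan(-21.2°) tan(+23.300°) = 0.1670, H₀ = 1.4030 rad.
Bracket: H₀ sin φ sin δ + cos φ cos δ sin H₀ = 1.4030×-0.36162×0.39555 + 0.93232×0.91845×0.98595 = -0.200683 + 0.844258 = 0.643575.
Q̄ = (S₀/π) × [bracket] = (589/π) × 0.643575 = 120.66 W/m².
— Configuration B (φ=-21.2°):
cos H₀ = −tan(-21.2°) tan(+2.900°) = 0.0196, H₀ = 1.5511 rad.
Bracket: H₀ sin φ sin δ + cos φ cos δ sin H₀ = 1.5511×-0.36162×0.05059 + 0.93232×0.99872×0.99981 = -0.028376 + 0.930950 = 0.902574.
Q̄ = (S₀/π) × [bracket] = (589/π) × 0.902574 = 169.22 W/m².
Ratio Q̄_A / Q̄_B = 120.66 / 169.22 = 0.7130.

Q̄_A / Q̄_B ≈ 0.713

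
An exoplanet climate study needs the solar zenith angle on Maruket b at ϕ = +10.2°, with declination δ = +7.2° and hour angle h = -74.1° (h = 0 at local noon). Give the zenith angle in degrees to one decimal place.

θ_z = 73.2°

cos θ_z = sin ϕ sin δ + cos ϕ cos δ cos h = 0.022195 + 0.267503 = 0.289698.
θ_z = arccos(0.289698) = 73.2°.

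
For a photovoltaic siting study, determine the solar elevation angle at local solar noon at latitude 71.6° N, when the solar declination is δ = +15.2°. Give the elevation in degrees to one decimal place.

33.6°

At local noon the hour angle is zero, so the zenith angle equals |ϕ − δ| = |+71.6° − (+15.200°)| = 56.400°.
Elevation = 90° − 56.400° = 33.6°.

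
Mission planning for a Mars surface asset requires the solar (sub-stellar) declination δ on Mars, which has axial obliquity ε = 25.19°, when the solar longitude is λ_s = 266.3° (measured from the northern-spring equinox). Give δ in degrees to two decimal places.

sin δ = sin ε · sin λ_s = sin 25.19° × sin 266.3° = -0.424734.
δ = arcsin(-0.424734) = -25.13°.

δ = -25.13°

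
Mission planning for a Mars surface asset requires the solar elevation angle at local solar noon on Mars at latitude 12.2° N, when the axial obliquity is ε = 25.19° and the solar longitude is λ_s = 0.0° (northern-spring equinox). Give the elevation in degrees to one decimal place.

77.8°

Solar declination: sin δ = sin ε · sin λ_s = sin 25.19° × sin 0.0° = 0.00000, so δ = +0.000°.
At local noon the hour angle is zero, so the zenith angle equals |φ − δ| = |+12.2° − (+0.000°)| = 12.200°.
Elevation = 90° − 12.200° = 77.8°.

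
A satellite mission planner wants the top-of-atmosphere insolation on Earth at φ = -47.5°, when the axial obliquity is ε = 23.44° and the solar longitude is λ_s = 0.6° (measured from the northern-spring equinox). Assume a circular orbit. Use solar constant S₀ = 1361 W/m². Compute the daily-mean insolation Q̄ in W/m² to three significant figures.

Q̄ ≈ 291 W/m²

Solar declination: sin δ = sin ε · sin λ_s = sin 23.44° × sin 0.6° = 0.00417, so δ = +0.239°.
cos H₀ = −tan(-47.5°) tan(+0.239°) = 0.0045, H₀ = 1.5663 rad.
Bracket: H₀ sin φ sin δ + cos φ cos δ sin H₀ = 1.5663×-0.73728×0.00417 + 0.67559×0.99999×0.99999 = -0.004816 + 0.675576 = 0.670760.
Q̄ = (S₀/π) × [bracket] = (1361/π) × 0.670760 = 290.6 W/m².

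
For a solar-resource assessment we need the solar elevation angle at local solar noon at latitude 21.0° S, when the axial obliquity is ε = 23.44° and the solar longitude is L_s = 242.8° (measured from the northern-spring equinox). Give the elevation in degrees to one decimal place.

89.7°

Solar declination: sin δ = sin ε · sin L_s = sin 23.44° × sin 242.8° = -0.35380, so δ = -20.720°.
At local noon the hour angle is zero, so the zenith angle equals |ϕ − δ| = |-21.0° − (-20.720°)| = 0.280°.
Elevation = 90° − 0.280° = 89.7°.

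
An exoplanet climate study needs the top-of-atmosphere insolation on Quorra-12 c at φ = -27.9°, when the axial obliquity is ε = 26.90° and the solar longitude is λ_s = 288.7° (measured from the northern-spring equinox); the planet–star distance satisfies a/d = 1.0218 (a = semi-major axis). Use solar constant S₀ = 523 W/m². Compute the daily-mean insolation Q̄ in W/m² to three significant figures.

Solar declination: sin δ = sin ε · sin λ_s = sin 26.90° × sin 288.7° = -0.42855, so δ = -25.376°.
cos H₀ = −tan(-27.9°) tan(-25.376°) = -0.2511, H₀ = 1.8247 rad.
Bracket: H₀ sin φ sin δ + cos φ cos δ sin H₀ = 1.8247×-0.46793×-0.42855 + 0.88377×0.90352×0.96795 = 0.365910 + 0.772912 = 1.138822.
Inverse-square distance factor (a/d)² = 1.0218² = 1.044075.
Q̄ = (S₀/π) × 1.044075 × [bracket] = (523/π) × 1.044075 × 1.138822 = 197.9 W/m².

Q̄ ≈ 198 W/m²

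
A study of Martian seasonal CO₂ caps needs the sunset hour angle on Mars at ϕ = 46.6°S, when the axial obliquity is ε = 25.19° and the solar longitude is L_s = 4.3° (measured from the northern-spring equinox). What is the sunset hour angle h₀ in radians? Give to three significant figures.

Solar declination: sin δ = sin ε · sin L_s = sin 25.19° × sin 4.3° = 0.03191, so δ = +1.829°.
cos h₀ = −tan ϕ · tan δ = −tan(-46.6°) × tan(+1.829°) = 0.0338, so h₀ = 1.5370 rad = 88.07°.

h₀ = 1.54 rad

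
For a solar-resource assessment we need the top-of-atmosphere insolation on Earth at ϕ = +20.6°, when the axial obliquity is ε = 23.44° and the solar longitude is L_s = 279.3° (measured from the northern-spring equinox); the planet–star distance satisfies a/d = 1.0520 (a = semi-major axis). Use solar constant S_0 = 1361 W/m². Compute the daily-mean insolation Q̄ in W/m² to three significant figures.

Q̄ ≈ 314 W/m²

Solar declination: sin δ = sin ε · sin L_s = sin 23.44° × sin 279.3° = -0.39256, so δ = -23.114°.
cos h₀ = −tan(+20.6°) tan(-23.114°) = 0.1604, h₀ = 1.4097 rad.
Bracket: h₀ sin ϕ sin δ + cos ϕ cos δ sin h₀ = 1.4097×0.35184×-0.39256 + 0.93606×0.91973×0.98705 = -0.194705 + 0.849774 = 0.655069.
Inverse-square distance factor (a/d)² = 1.0520² = 1.106704.
Q̄ = (S_0/π) × 1.106704 × [bracket] = (1361/π) × 1.106704 × 0.655069 = 314.1 W/m².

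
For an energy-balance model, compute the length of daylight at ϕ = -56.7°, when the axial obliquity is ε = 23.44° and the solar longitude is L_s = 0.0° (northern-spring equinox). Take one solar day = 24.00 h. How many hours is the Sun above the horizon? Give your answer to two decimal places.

12.00 h

Solar declination: sin δ = sin ε · sin L_s = sin 23.44° × sin 0.0° = 0.00000, so δ = +0.000°.
cos h₀ = −tan ϕ · tan δ = −tan(-56.7°) × tan(+0.000°) = 0.0000, so h₀ = 1.5708 rad = 90.00°.
Daylight = 2h₀/(2π) × 24.00 h = (1.5708/π) × 24.00 = 12.00 h.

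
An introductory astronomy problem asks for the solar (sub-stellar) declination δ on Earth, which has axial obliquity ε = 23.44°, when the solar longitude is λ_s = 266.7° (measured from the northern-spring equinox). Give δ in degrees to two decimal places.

sin δ = sin ε · sin λ_s = sin 23.44° × sin 266.7° = -0.397129.
δ = arcsin(-0.397129) = -23.40°.

δ = -23.40°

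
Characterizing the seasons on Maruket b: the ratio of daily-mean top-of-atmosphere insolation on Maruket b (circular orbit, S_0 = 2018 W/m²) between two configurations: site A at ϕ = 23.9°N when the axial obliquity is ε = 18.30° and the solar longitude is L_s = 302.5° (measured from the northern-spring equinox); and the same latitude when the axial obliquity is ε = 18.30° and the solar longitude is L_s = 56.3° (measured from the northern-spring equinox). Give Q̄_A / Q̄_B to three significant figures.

Q̄_A / Q̄_B ≈ 0.682

— Configuration A (ϕ=+23.9°):
Solar declination: sin δ = sin ε · sin L_s = sin 18.30° × sin 302.5° = -0.26482, so δ = -15.356°.
cos h₀ = −tan(+23.9°) tan(-15.356°) = 0.1217, h₀ = 1.4488 rad.
Bracket: h₀ sin ϕ sin δ + cos ϕ cos δ sin h₀ = 1.4488×0.40514×-0.26482 + 0.91425×0.96430×0.99257 = -0.155441 + 0.875061 = 0.719620.
Q̄ = (S_0/π) × [bracket] = (2018/π) × 0.719620 = 462.25 W/m².
— Configuration B (ϕ=+23.9°):
Solar declination: sin δ = sin ε · sin L_s = sin 18.30° × sin 56.3° = 0.26123, so δ = +15.143°.
cos h₀ = −tan(+23.9°) tan(+15.143°) = -0.1199, h₀ = 1.6910 rad.
Bracket: h₀ sin ϕ sin δ + cos ϕ cos δ sin h₀ = 1.6910×0.40514×0.26123 + 0.91425×0.96528×0.99278 = 0.178967 + 0.876136 = 1.055103.
Q̄ = (S_0/π) × [bracket] = (2018/π) × 1.055103 = 677.74 W/m².
Ratio Q̄_A / Q̄_B = 462.25 / 677.74 = 0.6820.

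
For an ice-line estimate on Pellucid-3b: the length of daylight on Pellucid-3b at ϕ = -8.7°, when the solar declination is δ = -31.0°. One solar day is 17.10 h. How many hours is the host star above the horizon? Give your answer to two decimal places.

9.05 h

cos h₀ = −tan ϕ · tan δ = −tan(-8.7°) × tan(-31.000°) = -0.0919, so h₀ = 1.6629 rad = 95.28°.
Daylight = 2h₀/(2π) × 17.10 h = (1.6629/π) × 17.10 = 9.05 h.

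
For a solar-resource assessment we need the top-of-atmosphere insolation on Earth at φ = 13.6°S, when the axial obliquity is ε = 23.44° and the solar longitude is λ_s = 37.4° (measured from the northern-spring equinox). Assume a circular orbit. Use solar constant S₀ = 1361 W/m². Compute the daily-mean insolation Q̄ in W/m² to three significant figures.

Solar declination: sin δ = sin ε · sin λ_s = sin 23.44° × sin 37.4° = 0.24161, so δ = +13.981°.
cos H₀ = −tan(-13.6°) tan(+13.981°) = 0.0602, H₀ = 1.5105 rad.
Bracket: H₀ sin φ sin δ + cos φ cos δ sin H₀ = 1.5105×-0.23514×0.24161 + 0.97196×0.97037×0.99818 = -0.085815 + 0.941444 = 0.855629.
Q̄ = (S₀/π) × [bracket] = (1361/π) × 0.855629 = 370.7 W/m².

Q̄ ≈ 371 W/m²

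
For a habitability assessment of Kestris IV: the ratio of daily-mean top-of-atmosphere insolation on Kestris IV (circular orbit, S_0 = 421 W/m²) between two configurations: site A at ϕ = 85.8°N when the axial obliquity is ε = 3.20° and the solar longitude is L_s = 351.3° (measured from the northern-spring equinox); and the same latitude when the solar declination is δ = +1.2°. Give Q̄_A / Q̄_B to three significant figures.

— Configuration A (ϕ=+85.8°):
Solar declination: sin δ = sin ε · sin L_s = sin 3.20° × sin 351.3° = -0.00844, so δ = -0.484°.
cos h₀ = −tan(+85.8°) tan(-0.484°) = 0.1150, h₀ = 1.4556 rad.
Bracket: h₀ sin ϕ sin δ + cos ϕ cos δ sin h₀ = 1.4556×0.99731×-0.00844 + 0.07324×0.99996×0.99337 = -0.012252 + 0.072752 = 0.060500.
Q̄ = (S_0/π) × [bracket] = (421/π) × 0.060500 = 8.1075 W/m².
— Configuration B (ϕ=+85.8°):
cos h₀ = −tan(+85.8°) tan(+1.200°) = -0.2852, h₀ = 1.8601 rad.
Bracket: h₀ sin ϕ sin δ + cos ϕ cos δ sin h₀ = 1.8601×0.99731×0.02094 + 0.07324×0.99978×0.95845 = 0.038846 + 0.070181 = 0.109027.
Q̄ = (S_0/π) × [bracket] = (421/π) × 0.109027 = 14.611 W/m².
Ratio Q̄_A / Q̄_B = 8.1075 / 14.611 = 0.5549.

Q̄_A / Q̄_B ≈ 0.555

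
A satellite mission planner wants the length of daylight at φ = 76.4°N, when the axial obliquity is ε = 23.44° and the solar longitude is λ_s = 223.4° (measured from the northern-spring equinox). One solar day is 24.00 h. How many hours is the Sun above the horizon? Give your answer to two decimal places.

Solar declination: sin δ = sin ε · sin λ_s = sin 23.44° × sin 223.4° = -0.27332, so δ = -15.862°.
cos H₀ = −tan φ · tan δ = 1.1745 ≥ 1, so the Sun never rises (polar night) and H₀ = 0.
Daylight = 2H₀/(2π) × 24.00 h = (0.0000/π) × 24.00 = 0.00 h.

0.00 h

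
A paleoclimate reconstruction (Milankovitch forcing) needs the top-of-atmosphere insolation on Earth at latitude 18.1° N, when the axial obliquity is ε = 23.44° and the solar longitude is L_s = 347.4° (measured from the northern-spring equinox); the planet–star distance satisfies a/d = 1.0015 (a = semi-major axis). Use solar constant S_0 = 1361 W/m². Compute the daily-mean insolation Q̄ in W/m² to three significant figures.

Solar declination: sin δ = sin ε · sin L_s = sin 23.44° × sin 347.4° = -0.08677, so δ = -4.978°.
cos h₀ = −tan(+18.1°) tan(-4.978°) = 0.0285, h₀ = 1.5423 rad.
Bracket: h₀ sin ϕ sin δ + cos ϕ cos δ sin h₀ = 1.5423×0.31068×-0.08677 + 0.95052×0.99623×0.99959 = -0.041577 + 0.946548 = 0.904971.
Inverse-square distance factor (a/d)² = 1.0015² = 1.003002.
Q̄ = (S_0/π) × 1.003002 × [bracket] = (1361/π) × 1.003002 × 0.904971 = 393.2 W/m².

Q̄ ≈ 393 W/m²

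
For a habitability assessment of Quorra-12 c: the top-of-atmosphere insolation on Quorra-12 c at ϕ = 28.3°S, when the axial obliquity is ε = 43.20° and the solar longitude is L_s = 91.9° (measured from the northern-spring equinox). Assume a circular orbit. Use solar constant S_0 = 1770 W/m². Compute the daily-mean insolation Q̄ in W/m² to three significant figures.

Q̄ ≈ 122 W/m²

Solar declination: sin δ = sin ε · sin L_s = sin 43.20° × sin 91.9° = 0.68417, so δ = +43.170°.
cos h₀ = −tan(-28.3°) tan(+43.170°) = 0.5051, h₀ = 1.0413 rad.
Bracket: h₀ sin ϕ sin δ + cos ϕ cos δ sin h₀ = 1.0413×-0.47409×0.68417 + 0.88048×0.72932×0.86305 = -0.337754 + 0.554209 = 0.216455.
Q̄ = (S_0/π) × [bracket] = (1770/π) × 0.216455 = 122.0 W/m².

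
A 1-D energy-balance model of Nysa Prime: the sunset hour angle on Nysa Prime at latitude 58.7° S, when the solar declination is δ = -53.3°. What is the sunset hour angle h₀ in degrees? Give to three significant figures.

h₀ = 180°

Sunrise equation: cos h₀ = −tan ϕ · tan δ = -2.2065 ≤ −1, so the host star never sets (polar day) and h₀ = π.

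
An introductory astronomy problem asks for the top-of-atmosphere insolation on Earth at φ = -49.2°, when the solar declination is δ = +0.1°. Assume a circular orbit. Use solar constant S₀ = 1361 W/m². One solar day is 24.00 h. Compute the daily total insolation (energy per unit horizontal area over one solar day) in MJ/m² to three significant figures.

24.4 MJ/m²

cos H₀ = −tan(-49.2°) tan(+0.100°) = 0.0020, H₀ = 1.5688 rad.
Bracket: H₀ sin φ sin δ + cos φ cos δ sin H₀ = 1.5688×-0.75700×0.00175 + 0.65342×1.00000×1.00000 = -0.002078 + 0.653420 = 0.651342.
Q̄ = (S₀/π) × [bracket] = (1361/π) × 0.651342 = 282.17 W/m².
Daily total = Q̄ × 24.00 h × 3600 s/h = 282.17 × 24.00 × 3600 / 10⁶ = 24.38 MJ/m².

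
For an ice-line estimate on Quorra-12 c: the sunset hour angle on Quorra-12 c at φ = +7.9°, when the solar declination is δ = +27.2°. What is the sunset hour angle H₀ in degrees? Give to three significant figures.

cos H₀ = −tan φ · tan δ = −tan(+7.9°) × tan(+27.200°) = -0.0713, so H₀ = 1.6422 rad = 94.09°.

H₀ = 94.1°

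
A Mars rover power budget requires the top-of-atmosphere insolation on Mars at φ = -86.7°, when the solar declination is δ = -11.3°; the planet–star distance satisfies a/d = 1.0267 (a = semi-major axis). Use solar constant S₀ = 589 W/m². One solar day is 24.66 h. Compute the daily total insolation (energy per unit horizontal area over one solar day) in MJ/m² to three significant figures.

cos H₀ = −tan(-86.7°) tan(-11.300°) = -3.4655 ≤ −1 ⇒ polar day, H₀ = π.
Bracket: H₀ sin φ sin δ + cos φ cos δ sin H₀ = 3.1416×-0.99834×-0.19595 + 0.05756×0.98061×0.00000 = 0.614575 + 0.000000 = 0.614575.
Inverse-square distance factor (a/d)² = 1.0267² = 1.054113.
Q̄ = (S₀/π) × 1.054113 × [bracket] = (589/π) × 1.054113 × 0.614575 = 121.46 W/m².
Daily total = Q̄ × 24.66 h × 3600 s/h = 121.46 × 24.66 × 3600 / 10⁶ = 10.78 MJ/m².

10.8 MJ/m²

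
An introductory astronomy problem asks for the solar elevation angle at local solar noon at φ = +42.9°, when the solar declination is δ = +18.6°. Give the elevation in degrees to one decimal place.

At local noon the hour angle is zero, so the zenith angle equals |φ − δ| = |+42.9° − (+18.600°)| = 24.300°.
Elevation = 90° − 24.300° = 65.7°.

65.7°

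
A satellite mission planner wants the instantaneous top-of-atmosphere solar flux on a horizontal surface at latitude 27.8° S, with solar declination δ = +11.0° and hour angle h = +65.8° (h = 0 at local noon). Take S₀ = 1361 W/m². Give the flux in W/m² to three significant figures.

cos θ_z = sin φ sin δ + cos φ cos δ cos h = -0.088991 + 0.355948 = 0.266957.
Flux = S₀ · cos θ_z = 1361 × 0.266957 = 363.3 W/m².

363 W/m²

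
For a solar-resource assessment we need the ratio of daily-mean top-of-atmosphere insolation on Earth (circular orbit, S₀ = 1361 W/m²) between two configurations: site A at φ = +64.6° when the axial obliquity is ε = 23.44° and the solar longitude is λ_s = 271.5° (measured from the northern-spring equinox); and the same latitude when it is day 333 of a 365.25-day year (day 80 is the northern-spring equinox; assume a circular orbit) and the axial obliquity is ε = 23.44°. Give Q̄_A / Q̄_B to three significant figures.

— Configuration A (φ=+64.6°):
Solar declination: sin δ = sin ε · sin λ_s = sin 23.44° × sin 271.5° = -0.39765, so δ = -23.431°.
cos H₀ = −tan(+64.6°) tan(-23.431°) = 0.9127, H₀ = 0.4209 rad.
Bracket: H₀ sin φ sin δ + cos φ cos δ sin H₀ = 0.4209×0.90334×-0.39765 + 0.42894×0.91754×0.40859 = -0.151193 + 0.160809 = 0.009616.
Q̄ = (S₀/π) × [bracket] = (1361/π) × 0.009616 = 4.1658 W/m².
— Configuration B (φ=+64.6°):
Solar longitude: λ_s = 360° × (333 − 80)/365.25 = 249.363°.
sin δ = sin 23.44° × sin 249.363° = -0.37226, so δ = -21.855°.
cos H₀ = −tan(+64.6°) tan(-21.855°) = 0.8447, H₀ = 0.5648 rad.
Bracket: H₀ sin φ sin δ + cos φ cos δ sin H₀ = 0.5648×0.90334×-0.37226 + 0.42894×0.92813×0.53524 = -0.189929 + 0.213086 = 0.023157.
Q̄ = (S₀/π) × [bracket] = (1361/π) × 0.023157 = 10.032 W/m².
Ratio Q̄_A / Q̄_B = 4.1658 / 10.032 = 0.4153.

Q̄_A / Q̄_B ≈ 0.415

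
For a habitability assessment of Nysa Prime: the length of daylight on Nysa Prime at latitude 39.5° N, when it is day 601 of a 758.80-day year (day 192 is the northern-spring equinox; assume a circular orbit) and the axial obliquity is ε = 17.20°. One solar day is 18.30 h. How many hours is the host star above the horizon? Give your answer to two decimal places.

8.80 h

Solar longitude: L_s = 360° × (601 − 192)/758.80 = 194.043°.
sin δ = sin 17.20° × sin 194.043° = -0.07175, so δ = -4.115°.
cos h₀ = −tan ϕ · tan δ = −tan(+39.5°) × tan(-4.115°) = 0.0593, so h₀ = 1.5115 rad = 86.60°.
Daylight = 2h₀/(2π) × 18.30 h = (1.5115/π) × 18.30 = 8.80 h.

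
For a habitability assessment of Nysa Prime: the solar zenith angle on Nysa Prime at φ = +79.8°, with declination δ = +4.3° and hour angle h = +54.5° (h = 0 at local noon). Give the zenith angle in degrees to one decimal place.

cos θ_z = sin φ sin δ + cos φ cos δ cos h = 0.073794 + 0.102544 = 0.176338.
θ_z = arccos(0.176338) = 79.8°.

θ_z = 79.8°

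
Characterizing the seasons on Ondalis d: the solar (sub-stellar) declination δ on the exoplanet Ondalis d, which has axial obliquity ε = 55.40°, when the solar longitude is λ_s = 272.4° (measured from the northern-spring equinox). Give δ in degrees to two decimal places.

δ = -55.33°

sin δ = sin ε · sin λ_s = sin 55.40° × sin 272.4° = -0.822414.
δ = arcsin(-0.822414) = -55.33°.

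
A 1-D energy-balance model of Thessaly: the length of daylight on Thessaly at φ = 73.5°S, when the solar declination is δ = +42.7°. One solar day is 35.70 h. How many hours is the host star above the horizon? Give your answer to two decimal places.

cos H₀ = −tan φ · tan δ = 3.1152 ≥ 1, so the host star never rises (polar night) and H₀ = 0.
Daylight = 2H₀/(2π) × 35.70 h = (0.0000/π) × 35.70 = 0.00 h.

0.00 h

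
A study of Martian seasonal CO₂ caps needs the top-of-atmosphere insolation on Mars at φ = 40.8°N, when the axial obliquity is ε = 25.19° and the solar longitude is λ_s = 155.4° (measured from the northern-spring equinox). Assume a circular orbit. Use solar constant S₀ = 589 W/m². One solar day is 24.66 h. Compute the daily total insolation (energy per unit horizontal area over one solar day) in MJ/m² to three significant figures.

15.6 MJ/m²

Solar declination: sin δ = sin ε · sin λ_s = sin 25.19° × sin 155.4° = 0.17718, so δ = +10.205°.
cos H₀ = −tan(+40.8°) tan(+10.205°) = -0.1554, H₀ = 1.7268 rad.
Bracket: H₀ sin φ sin δ + cos φ cos δ sin H₀ = 1.7268×0.65342×0.17718 + 0.75700×0.98418×0.98785 = 0.199917 + 0.735972 = 0.935889.
Q̄ = (S₀/π) × [bracket] = (589/π) × 0.935889 = 175.46 W/m².
Daily total = Q̄ × 24.66 h × 3600 s/h = 175.46 × 24.66 × 3600 / 10⁶ = 15.58 MJ/m².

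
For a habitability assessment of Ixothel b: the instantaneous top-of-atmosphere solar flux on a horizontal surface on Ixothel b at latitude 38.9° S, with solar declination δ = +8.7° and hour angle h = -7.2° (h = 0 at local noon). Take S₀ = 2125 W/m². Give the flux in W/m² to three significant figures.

1.42e+03 W/m²

cos θ_z = sin φ sin δ + cos φ cos δ cos h = -0.094986 + 0.763223 = 0.668237.
Flux = S₀ · cos θ_z = 2125 × 0.668237 = 1420 W/m².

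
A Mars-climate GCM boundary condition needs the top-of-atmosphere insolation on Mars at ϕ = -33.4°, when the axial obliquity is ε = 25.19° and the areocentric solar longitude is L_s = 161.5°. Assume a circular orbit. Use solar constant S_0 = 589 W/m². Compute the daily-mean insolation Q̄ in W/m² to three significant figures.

Q̄ ≈ 134 W/m²

sin δ = sin 25.19° × sin 161.5° = 0.13505, so δ = +7.762°.
cos h₀ = −tan(-33.4°) tan(+7.762°) = 0.0899, h₀ = 1.4808 rad.
Bracket: h₀ sin ϕ sin δ + cos ϕ cos δ sin h₀ = 1.4808×-0.55048×0.13505 + 0.83485×0.99084×0.99595 = -0.110086 + 0.823853 = 0.713767.
Q̄ = (S_0/π) × [bracket] = (589/π) × 0.713767 = 133.8 W/m².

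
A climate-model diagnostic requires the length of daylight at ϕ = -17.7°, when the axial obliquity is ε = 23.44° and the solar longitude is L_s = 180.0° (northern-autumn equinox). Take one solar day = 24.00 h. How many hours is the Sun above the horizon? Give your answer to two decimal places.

12.00 h

Solar declination: sin δ = sin ε · sin L_s = sin 23.44° × sin 180.0° = 0.00000, so δ = +0.000°.
cos h₀ = −tan ϕ · tan δ = −tan(-17.7°) × tan(+0.000°) = 0.0000, so h₀ = 1.5708 rad = 90.00°.
Daylight = 2h₀/(2π) × 24.00 h = (1.5708/π) × 24.00 = 12.00 h.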